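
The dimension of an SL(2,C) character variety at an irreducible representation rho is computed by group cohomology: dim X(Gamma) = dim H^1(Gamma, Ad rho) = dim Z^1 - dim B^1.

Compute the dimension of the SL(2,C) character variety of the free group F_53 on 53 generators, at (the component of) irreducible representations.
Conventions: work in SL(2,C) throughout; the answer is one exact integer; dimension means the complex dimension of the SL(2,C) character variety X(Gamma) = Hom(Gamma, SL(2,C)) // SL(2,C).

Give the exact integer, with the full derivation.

Here Gamma is free of rank 53 — no relator constrains a cocycle.
Z^1(Gamma, Ad rho) = (sl_2)^53: a cocycle is a free choice of one sl_2 vector per generator, so dim Z^1 = 3*53 = 159.
At an irreducible rho the centralizer of the image in sl_2 is 0, so the coboundary map sl_2 -> Z^1 is injective: dim B^1 = 3.
dim H^1 = 159 - 3 = 156, which is dim X.

156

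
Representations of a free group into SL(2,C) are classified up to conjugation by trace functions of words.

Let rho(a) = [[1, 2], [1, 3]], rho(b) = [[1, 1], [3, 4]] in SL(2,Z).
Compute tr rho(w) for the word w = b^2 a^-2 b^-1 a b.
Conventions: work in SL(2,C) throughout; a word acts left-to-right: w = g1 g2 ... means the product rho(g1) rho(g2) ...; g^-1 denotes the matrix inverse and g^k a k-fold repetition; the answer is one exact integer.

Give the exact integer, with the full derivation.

rho(b) = [[1, 1], [3, 4]]
... * rho(b) = [[1, 1], [3, 4]]  ->  [[4, 5], [15, 19]]
... * rho(a^-1) = [[3, -2], [-1, 1]]  ->  [[7, -3], [26, -11]]
... * rho(a^-1) = [[3, -2], [-1, 1]]  ->  [[24, -17], [89, -63]]
... * rho(b^-1) = [[4, -1], [-3, 1]]  ->  [[147, -41], [545, -152]]
... * rho(a) = [[1, 2], [1, 3]]  ->  [[106, 171], [393, 634]]
... * rho(b) = [[1, 1], [3, 4]]  ->  [[619, 790], [2295, 2929]]
tr = 619 + 2929 = 3548

3548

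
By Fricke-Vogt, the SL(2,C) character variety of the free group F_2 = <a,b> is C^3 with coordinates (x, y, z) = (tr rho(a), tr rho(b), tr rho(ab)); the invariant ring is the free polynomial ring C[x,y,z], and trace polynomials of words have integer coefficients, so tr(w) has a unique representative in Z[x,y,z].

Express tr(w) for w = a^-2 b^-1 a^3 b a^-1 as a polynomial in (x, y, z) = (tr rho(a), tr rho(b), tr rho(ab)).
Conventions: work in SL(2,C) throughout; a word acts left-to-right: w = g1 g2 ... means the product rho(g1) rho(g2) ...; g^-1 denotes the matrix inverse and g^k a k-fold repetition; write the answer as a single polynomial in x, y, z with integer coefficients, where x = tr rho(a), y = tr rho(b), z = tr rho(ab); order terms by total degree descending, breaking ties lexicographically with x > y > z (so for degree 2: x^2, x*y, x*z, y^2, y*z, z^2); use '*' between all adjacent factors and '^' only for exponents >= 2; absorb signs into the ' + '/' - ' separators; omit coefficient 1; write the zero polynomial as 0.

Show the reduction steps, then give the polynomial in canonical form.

trace(b^2 a) = trace(b) * trace(a b) - trace(a) = y*z - x
trace(b^2) = trace(b) * trace(b) - trace(1) = y^2 - 2
trace(b^2 a^2) = trace(a) * trace(b^2 a) - trace(b^2) = x*y*z - x^2 - y^2 + 2
trace(b a^3 b) = trace(a) * trace(b^2 a^2) - trace(b^2 a) = x^2*y*z - x^3 - x*y^2 - y*z + 3*x
trace(b a b a) = trace(b a) * trace(b a) - trace(1)   [split at repeated b] = z^2 - 2
trace(a b a b a) = trace(a) * trace(b a b a) - trace(b a b) = x*z^2 - y*z - x
trace(b a^3 b a) = trace(a) * trace(a b a b a) - trace(a b a b) = x^2*z^2 - x*y*z - x^2 - z^2 + 2
use: trace(a^-1 b a^3 b) = trace(b a^3 b) * trace(a) - trace(b a^3 b a) = x^3*y*z - x^4 - x^2*y^2 - x^2*z^2 + 4*x^2 + z^2 - 2
trace(a^-1 b a^3 b a^-1) = trace(a^-1 b a^3 b) * trace(a) - trace(a^-1 b a^3 b a) = x^4*y*z - x^5 - x^3*y^2 - x^3*z^2 - x^2*y*z + 5*x^3 + x*y^2 + x*z^2 + y*z - 5*x
trace(a^3 b a^-3 b) = trace(a^-1 b a^3 b a^-1) * trace(a) - trace(a^-1 b a^3 b) = x^5*y*z - x^6 - x^4*y^2 - x^4*z^2 - 2*x^3*y*z + 6*x^4 + 2*x^2*y^2 + 2*x^2*z^2 + x*y*z - 9*x^2 - z^2 + 2
apply: trace(a^-2 b^-1 a^3 b a^-1) = trace(a^3 b a^-3) * trace(b) - trace(a^3 b a^-3 b) = -x^5*y*z + x^6 + x^4*y^2 + x^4*z^2 + 2*x^3*y*z - 6*x^4 - 2*x^2*y^2 - 2*x^2*z^2 - x*y*z + 9*x^2 + y^2 + z^2 - 2

-x^5*y*z + x^6 + x^4*y^2 + x^4*z^2 + 2*x^3*y*z - 6*x^4 - 2*x^2*y^2 - 2*x^2*z^2 - x*y*z + 9*x^2 + y^2 + z^2 - 2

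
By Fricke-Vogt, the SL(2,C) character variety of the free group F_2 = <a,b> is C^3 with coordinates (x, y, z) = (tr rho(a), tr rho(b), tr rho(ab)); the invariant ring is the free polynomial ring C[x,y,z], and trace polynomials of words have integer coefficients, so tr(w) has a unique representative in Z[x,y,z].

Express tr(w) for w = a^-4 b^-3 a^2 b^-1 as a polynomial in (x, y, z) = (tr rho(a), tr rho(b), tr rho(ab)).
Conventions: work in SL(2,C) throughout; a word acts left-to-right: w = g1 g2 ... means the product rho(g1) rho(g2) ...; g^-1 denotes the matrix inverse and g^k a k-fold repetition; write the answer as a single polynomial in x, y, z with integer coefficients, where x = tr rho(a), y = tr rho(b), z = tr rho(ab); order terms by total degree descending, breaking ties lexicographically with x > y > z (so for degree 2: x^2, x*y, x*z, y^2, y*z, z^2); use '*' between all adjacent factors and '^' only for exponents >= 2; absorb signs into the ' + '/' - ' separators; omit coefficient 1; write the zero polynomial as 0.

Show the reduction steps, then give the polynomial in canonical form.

reduce: trace(b^-1) = trace(b) = y
reduce: trace(b^-1 a) = trace(a) * trace(b) - trace(a b)  (eliminate b^-1) = x*y - z
reduce: trace(b^-1 a^-1) = trace(b^-1) * trace(a) - trace(b^-1 a)  (eliminate a^-1) = z
so trace(a^-1 b^-2) = trace(b^-1 a^-1) * trace(b) - trace(b^-1 a^-1 b)  (eliminate b^-1) = y*z - x
so trace(a^-1 b^-3) = trace(a^-1 b^-2) * trace(b) - trace(a^-1 b^-1)  (eliminate b^-1) = y^2*z - x*y - z
trace(a^2 b) = trace(a) * trace(b a) - trace(b)  (reduce the a square) = x*z - y
reduce: trace(a^2) = trace(a) * trace(a) - trace(1)  (reduce the a square) = x^2 - 2
trace(b a^2 b) = trace(b) * trace(a^2 b) - trace(a^2)  (reduce the b square) = x*y*z - x^2 - y^2 + 2
so trace(b a b a) = trace(b a) * trace(b a) - trace(1)  (split on b) = z^2 - 2
trace(b a^2 b a) = trace(a) * trace(b a b a) - trace(b a b)  (reduce the a square) = x*z^2 - y*z - x
so trace(a^-1 b a^2 b) = trace(b a^2 b) * trace(a) - trace(b a^2 b a)  (eliminate a^-1) = x^2*y*z - x^3 - x*y^2 - x*z^2 + y*z + 3*x
reduce: trace(a^2 b a^-2 b) = trace(a^-1 b a^2 b) * trace(a) - trace(a^-1 b a^2 b a)  (eliminate a^-1) = x^3*y*z - x^4 - x^2*y^2 - x^2*z^2 + 4*x^2 + y^2 - 2
trace(b^-1 a^2 b a^-2) = trace(a^2 b a^-2) * trace(b) - trace(a^2 b a^-2 b)  (eliminate b^-1) = -x^3*y*z + x^4 + x^2*y^2 + x^2*z^2 - 4*x^2 + 2
reduce: trace(a^2 b a^-2 b^-2) = trace(b^-1 a^2 b a^-2) * trace(b) - trace(b^-1 a^2 b a^-2 b)  (eliminate b^-1) = -x^3*y^2*z + x^4*y + x^2*y^3 + x^2*y*z^2 - 4*x^2*y + y
trace(a^-1 b^-3 a^2 b a^-1) = trace(a^2 b a^-2 b^-2) * trace(b) - trace(a^2 b a^-2 b^-1)  (eliminate b^-1) = -x^3*y^3*z + x^4*y^2 + x^2*y^4 + x^2*y^2*z^2 + x^3*y*z - x^4 - 5*x^2*y^2 - x^2*z^2 + 4*x^2 + y^2 - 2
reduce: trace(a^2 b^-1) = trace(a^2) * trace(b) - trace(a^2 b)  (eliminate b^-1) = x^2*y - x*z - y
so trace(b^-2 a^2) = trace(a^2 b^-1) * trace(b) - trace(a^2)  (eliminate b^-1) = x^2*y^2 - x*y*z - x^2 - y^2 + 2
so trace(a^2 b a) = trace(a) * trace(b a^2) - trace(b a)  (reduce the a square) = x^2*z - x*y - z
so trace(b^-1 a^2 b a) = trace(a^2 b a) * trace(b) - trace(a^2 b a b)  (eliminate b^-1) = x^2*y*z - x*y^2 - x*z^2 + x
reduce: trace(b^-2 a^2 b a) = trace(b^-1 a^2 b a) * trace(b) - trace(b^-1 a^2 b a b)  (eliminate b^-1) = x^2*y^2*z - x*y^3 - x*y*z^2 - x^2*z + 2*x*y + z
so trace(b^-3 a^2 b a) = trace(b^-2 a^2 b a) * trace(b) - trace(b^-2 a^2 b a b)  (eliminate b^-1) = x^2*y^3*z - x*y^4 - x*y^2*z^2 - 2*x^2*y*z + 3*x*y^2 + x*z^2 + y*z - x
trace(a^-1 b^-3 a^2 b) = trace(b^-3 a^2 b) * trace(a) - trace(b^-3 a^2 b a)  (eliminate a^-1) = -x^2*y^3*z + x^3*y^2 + x*y^4 + x*y^2*z^2 + x^2*y*z - x^3 - 4*x*y^2 - x*z^2 - y*z + 3*x
trace(a^-3 b^-3 a^2 b) = trace(a^-1 b^-3 a^2 b a^-1) * trace(a) - trace(a^-1 b^-3 a^2 b)  (eliminate a^-1) = -x^4*y^3*z + x^5*y^2 + x^3*y^4 + x^3*y^2*z^2 + x^4*y*z + x^2*y^3*z - x^5 - 6*x^3*y^2 - x^3*z^2 - x*y^4 - x*y^2*z^2 - x^2*y*z + 5*x^3 + 5*x*y^2 + x*z^2 + y*z - 5*x
reduce: trace(a^-2 b^-3 a^2 b^-1 a^-1) = trace(a^-3 b^-3 a^2) * trace(b) - trace(a^-3 b^-3 a^2 b)  (eliminate b^-1) = x^4*y^3*z - x^5*y^2 - x^3*y^4 - x^3*y^2*z^2 - x^4*y*z - x^2*y^3*z + x^5 + 6*x^3*y^2 + x^3*z^2 + x*y^4 + x*y^2*z^2 + x^2*y*z + y^3*z - 5*x^3 - 6*x*y^2 - x*z^2 - 2*y*z + 5*x
trace(b^-2 a) = trace(b^-1 a) * trace(b) - trace(b^-1 a b)  (eliminate b^-1) = x*y^2 - y*z - x
reduce: trace(b^-1 a^2 b a^-1) = trace(b^-1 a^2 b) * trace(a) - trace(b^-1 a^2 b a)  (eliminate a^-1) = -x^2*y*z + x^3 + x*y^2 + x*z^2 - 3*x
trace(a^-1 b^-2 a^2 b) = trace(b^-1 a^2 b a^-1) * trace(b) - trace(b^-1 a^2 b a^-1 b)  (eliminate b^-1) = -x^2*y^2*z + x^3*y + x*y^3 + x*y*z^2 - 3*x*y - z
so trace(a^-1 b^-2 a^2 b^-1) = trace(a^-1 b^-2 a^2) * trace(b) - trace(a^-1 b^-2 a^2 b)  (eliminate b^-1) = x^2*y^2*z - x^3*y - x*y*z^2 - y^2*z + 2*x*y + z
trace(b^-2 a^2 b^-1) = trace(a^2 b^-2) * trace(b) - trace(a^2 b^-1)  (eliminate b^-1) = x^2*y^3 - x*y^2*z - 2*x^2*y - y^3 + x*z + 3*y
so trace(b^-2 a^2 b^-1 a^-2) = trace(a^-1 b^-2 a^2 b^-1) * trace(a) - trace(a^-1 b^-2 a^2 b^-1 a)  (eliminate a^-1) = x^3*y^2*z - x^4*y - x^2*y^3 - x^2*y*z^2 + 4*x^2*y + y^3 - 3*y
trace(a^-2 b^-3 a^2 b^-1) = trace(b^-2 a^2 b^-1 a^-2) * trace(b) - trace(b^-2 a^2 b^-1 a^-2 b)  (eliminate b^-1) = x^3*y^3*z - x^4*y^2 - x^2*y^4 - x^2*y^2*z^2 - x^3*y*z + x^4 + 5*x^2*y^2 + x^2*z^2 + y^4 - 4*x^2 - 4*y^2 + 2
trace(a^-4 b^-3 a^2 b^-1) = trace(a^-2 b^-3 a^2 b^-1 a^-1) * trace(a) - trace(a^-2 b^-3 a^2 b^-1)  (eliminate a^-1) = x^5*y^3*z - x^6*y^2 - x^4*y^4 - x^4*y^2*z^2 - x^5*y*z - 2*x^3*y^3*z + x^6 + 7*x^4*y^2 + x^4*z^2 + 2*x^2*y^4 + 2*x^2*y^2*z^2 + 2*x^3*y*z + x*y^3*z - 6*x^4 - 11*x^2*y^2 - 2*x^2*z^2 - y^4 - 2*x*y*z + 9*x^2 + 4*y^2 - 2

x^5*y^3*z - x^6*y^2 - x^4*y^4 - x^4*y^2*z^2 - x^5*y*z - 2*x^3*y^3*z + x^6 + 7*x^4*y^2 + x^4*z^2 + 2*x^2*y^4 + 2*x^2*y^2*z^2 + 2*x^3*y*z + x*y^3*z - 6*x^4 - 11*x^2*y^2 - 2*x^2*z^2 - y^4 - 2*x*y*z + 9*x^2 + 4*y^2 - 2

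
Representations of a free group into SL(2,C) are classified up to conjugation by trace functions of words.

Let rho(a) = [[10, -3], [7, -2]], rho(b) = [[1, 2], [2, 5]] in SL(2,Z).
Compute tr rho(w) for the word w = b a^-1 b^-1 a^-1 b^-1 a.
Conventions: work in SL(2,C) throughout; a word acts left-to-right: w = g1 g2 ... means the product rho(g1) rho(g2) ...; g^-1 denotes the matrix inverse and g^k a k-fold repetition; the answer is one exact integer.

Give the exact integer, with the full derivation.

-1784

rho(b) = [[1, 2], [2, 5]]
... * rho(a^-1) = [[-2, 3], [-7, 10]]  ->  [[-16, 23], [-39, 56]]
... * rho(b^-1) = [[5, -2], [-2, 1]]  ->  [[-126, 55], [-307, 134]]
... * rho(a^-1) = [[-2, 3], [-7, 10]]  ->  [[-133, 172], [-324, 419]]
... * rho(b^-1) = [[5, -2], [-2, 1]]  ->  [[-1009, 438], [-2458, 1067]]
... * rho(a) = [[10, -3], [7, -2]]  ->  [[-7024, 2151], [-17111, 5240]]
tr = -7024 + 5240 = -1784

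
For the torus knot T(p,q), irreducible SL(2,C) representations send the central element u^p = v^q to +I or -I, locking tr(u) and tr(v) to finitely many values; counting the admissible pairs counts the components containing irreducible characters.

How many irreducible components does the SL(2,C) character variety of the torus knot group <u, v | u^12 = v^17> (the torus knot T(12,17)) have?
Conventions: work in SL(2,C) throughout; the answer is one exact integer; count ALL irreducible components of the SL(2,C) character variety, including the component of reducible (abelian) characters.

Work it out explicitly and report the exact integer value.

89

Gamma = < u, v | u^12 = v^17 > (torus knot T(12,17)); the central element u^12 = v^17 acts as +I or -I in any irreducible SL(2,C) representation.
This locks tr(u) to 2*cos(pi*alpha/12), alpha in 1..11, and tr(v) to 2*cos(pi*beta/17), beta in 1..16, on each component of irreducible characters.
u^12 = (-1)^alpha I and v^17 = (-1)^beta I must agree, so alpha and beta have equal parity.
count pairs: odd alpha (6 choices) x odd beta (8), plus even alpha (5) x even beta (8): 6*8 + 5*8 = 88.
components with irreducible characters: 88; plus the single component of reducible (abelian) characters: total 89.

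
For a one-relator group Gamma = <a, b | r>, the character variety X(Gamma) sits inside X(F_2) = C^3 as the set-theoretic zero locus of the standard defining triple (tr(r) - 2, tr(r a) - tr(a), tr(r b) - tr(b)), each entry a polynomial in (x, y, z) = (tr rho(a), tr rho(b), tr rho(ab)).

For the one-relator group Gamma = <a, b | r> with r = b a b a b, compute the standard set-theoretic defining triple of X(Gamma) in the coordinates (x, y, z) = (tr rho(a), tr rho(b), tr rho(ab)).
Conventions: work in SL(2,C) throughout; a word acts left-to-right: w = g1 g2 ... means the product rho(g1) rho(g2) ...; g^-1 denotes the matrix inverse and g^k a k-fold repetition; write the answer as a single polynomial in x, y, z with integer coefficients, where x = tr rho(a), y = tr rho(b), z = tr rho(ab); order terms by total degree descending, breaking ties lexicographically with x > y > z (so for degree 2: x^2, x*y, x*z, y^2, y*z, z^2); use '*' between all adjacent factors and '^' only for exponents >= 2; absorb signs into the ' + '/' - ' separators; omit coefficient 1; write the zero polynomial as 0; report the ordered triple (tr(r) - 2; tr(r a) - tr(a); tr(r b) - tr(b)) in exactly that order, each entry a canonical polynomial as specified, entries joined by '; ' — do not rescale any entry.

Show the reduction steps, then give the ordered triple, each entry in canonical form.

y*z^2 - x*z - y - 2; z^3 - x - 3*z; y^2*z^2 - x*y*z - y^2 - z^2 - y + 2

use: trace(a b a b) = trace(b a) * trace(b a) - trace(1)   [split at repeated b] = z^2 - 2
trace(a b a) = trace(a) * trace(b a) - trace(b) = x*z - y
trace(b a b a b) = trace(b) * trace(a b a b) - trace(a b a) = y*z^2 - x*z - y
use: trace(b a b a b a) = trace(b a) * trace(b a b a) - trace(b^-1 a^-1)  (split on b) = z^3 - 3*z
trace(b a b a b^2) = trace(b) * trace(a b a b^2) - trace(a b a b)   [square of b] = y^2*z^2 - x*y*z - y^2 - z^2 + 2
assemble the triple (trace(r) - 2; trace(r a) - x; trace(r b) - y)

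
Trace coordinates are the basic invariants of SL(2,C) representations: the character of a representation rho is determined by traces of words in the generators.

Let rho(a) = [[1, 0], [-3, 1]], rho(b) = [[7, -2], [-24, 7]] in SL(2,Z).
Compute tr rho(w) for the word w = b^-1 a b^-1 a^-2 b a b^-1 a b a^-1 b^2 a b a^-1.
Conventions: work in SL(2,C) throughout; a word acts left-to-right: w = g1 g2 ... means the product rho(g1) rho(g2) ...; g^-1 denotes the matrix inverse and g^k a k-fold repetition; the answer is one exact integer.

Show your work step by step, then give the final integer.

rho(b^-1) = [[7, 2], [24, 7]]
... * rho(a) = [[1, 0], [-3, 1]]  ->  [[1, 2], [3, 7]]
... * rho(b^-1) = [[7, 2], [24, 7]]  ->  [[55, 16], [189, 55]]
... * rho(a^-1) = [[1, 0], [3, 1]]  ->  [[103, 16], [354, 55]]
... * rho(a^-1) = [[1, 0], [3, 1]]  ->  [[151, 16], [519, 55]]
... * rho(b) = [[7, -2], [-24, 7]]  ->  [[673, -190], [2313, -653]]
... * rho(a) = [[1, 0], [-3, 1]]  ->  [[1243, -190], [4272, -653]]
... * rho(b^-1) = [[7, 2], [24, 7]]  ->  [[4141, 1156], [14232, 3973]]
... * rho(a) = [[1, 0], [-3, 1]]  ->  [[673, 1156], [2313, 3973]]
... * rho(b) = [[7, -2], [-24, 7]]  ->  [[-23033, 6746], [-79161, 23185]]
... * rho(a^-1) = [[1, 0], [3, 1]]  ->  [[-2795, 6746], [-9606, 23185]]
... * rho(b) = [[7, -2], [-24, 7]]  ->  [[-181469, 52812], [-623682, 181507]]
... * rho(b) = [[7, -2], [-24, 7]]  ->  [[-2537771, 732622], [-8721942, 2517913]]
... * rho(a) = [[1, 0], [-3, 1]]  ->  [[-4735637, 732622], [-16275681, 2517913]]
... * rho(b) = [[7, -2], [-24, 7]]  ->  [[-50732387, 14599628], [-174359679, 50176753]]
... * rho(a^-1) = [[1, 0], [3, 1]]  ->  [[-6933503, 14599628], [-23829420, 50176753]]
tr = -6933503 + 50176753 = 43243250

43243250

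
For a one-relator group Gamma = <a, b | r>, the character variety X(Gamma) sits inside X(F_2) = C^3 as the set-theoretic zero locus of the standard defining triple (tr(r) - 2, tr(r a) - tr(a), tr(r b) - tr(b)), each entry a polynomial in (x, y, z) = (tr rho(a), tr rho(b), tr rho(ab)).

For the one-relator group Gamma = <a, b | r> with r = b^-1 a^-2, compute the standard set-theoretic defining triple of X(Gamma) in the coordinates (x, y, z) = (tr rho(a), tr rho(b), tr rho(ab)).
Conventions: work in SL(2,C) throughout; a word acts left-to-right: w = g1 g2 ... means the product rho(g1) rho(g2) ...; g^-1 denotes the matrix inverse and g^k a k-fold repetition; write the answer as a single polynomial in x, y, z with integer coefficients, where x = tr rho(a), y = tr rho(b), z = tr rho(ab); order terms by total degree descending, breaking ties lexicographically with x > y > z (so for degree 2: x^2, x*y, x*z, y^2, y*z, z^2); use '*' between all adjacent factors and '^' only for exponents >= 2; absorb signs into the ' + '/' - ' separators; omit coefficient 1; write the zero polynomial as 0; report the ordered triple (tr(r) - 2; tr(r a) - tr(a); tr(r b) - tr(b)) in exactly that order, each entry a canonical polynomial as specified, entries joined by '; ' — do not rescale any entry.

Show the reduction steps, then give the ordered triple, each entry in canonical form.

tr(a^-1) = tr(a) = x
reduce: tr(a^-1 b) = tr(b) tr(a) - tr(b a)   [inverse elimination on a] = x*y - z
tr(a^-1 b^-1) = tr(a^-1) tr(b) - tr(a^-1 b)   [inverse elimination on b] = z
so tr(b^-1 a^-2) = tr(a^-1 b^-1) tr(a) - tr(a^-1 b^-1 a)   [inverse elimination on a] = x*z - y
tr(a^-2) = tr(a^-1) tr(a) - tr(1)  (eliminate a^-1) = x^2 - 2
assemble the triple (tr(r) - 2; tr(r a) - x; tr(r b) - y)

x*z - y - 2; -x + z; x^2 - y - 2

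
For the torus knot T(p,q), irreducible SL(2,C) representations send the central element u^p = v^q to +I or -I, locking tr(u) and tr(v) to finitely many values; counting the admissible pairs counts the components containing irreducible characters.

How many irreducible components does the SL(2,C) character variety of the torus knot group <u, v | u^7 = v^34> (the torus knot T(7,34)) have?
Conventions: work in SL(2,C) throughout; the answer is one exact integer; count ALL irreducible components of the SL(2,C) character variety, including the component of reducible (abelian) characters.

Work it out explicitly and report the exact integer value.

100

Gamma = < u, v | u^7 = v^34 > (torus knot T(7,34)); the central element u^7 = v^34 acts as +I or -I in any irreducible SL(2,C) representation.
This locks tr(u) to 2*cos(pi*alpha/7), alpha in 1..6, and tr(v) to 2*cos(pi*beta/34), beta in 1..33, on each component of irreducible characters.
u^7 = (-1)^alpha I and v^34 = (-1)^beta I must agree, so alpha and beta have equal parity.
Counting: 3 odd alphas x 17 odd betas + 3 even alphas x 16 even betas = 51 + 48 = 99.
Total: 99 irreducible-character components + 1 reducible (abelian) component = 100.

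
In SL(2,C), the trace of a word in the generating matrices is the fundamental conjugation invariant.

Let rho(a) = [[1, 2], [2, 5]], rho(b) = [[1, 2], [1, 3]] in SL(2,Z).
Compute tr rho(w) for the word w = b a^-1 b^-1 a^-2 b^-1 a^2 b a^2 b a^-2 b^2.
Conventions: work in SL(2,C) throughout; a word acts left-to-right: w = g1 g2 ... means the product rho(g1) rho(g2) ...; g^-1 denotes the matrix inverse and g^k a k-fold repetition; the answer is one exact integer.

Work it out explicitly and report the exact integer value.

-6251514

rho(b) = [[1, 2], [1, 3]]
... * rho(a^-1) = [[5, -2], [-2, 1]]  ->  [[1, 0], [-1, 1]]
... * rho(b^-1) = [[3, -2], [-1, 1]]  ->  [[3, -2], [-4, 3]]
... * rho(a^-1) = [[5, -2], [-2, 1]]  ->  [[19, -8], [-26, 11]]
... * rho(a^-1) = [[5, -2], [-2, 1]]  ->  [[111, -46], [-152, 63]]
... * rho(b^-1) = [[3, -2], [-1, 1]]  ->  [[379, -268], [-519, 367]]
... * rho(a) = [[1, 2], [2, 5]]  ->  [[-157, -582], [215, 797]]
... * rho(a) = [[1, 2], [2, 5]]  ->  [[-1321, -3224], [1809, 4415]]
... * rho(b) = [[1, 2], [1, 3]]  ->  [[-4545, -12314], [6224, 16863]]
... * rho(a) = [[1, 2], [2, 5]]  ->  [[-29173, -70660], [39950, 96763]]
... * rho(a) = [[1, 2], [2, 5]]  ->  [[-170493, -411646], [233476, 563715]]
... * rho(b) = [[1, 2], [1, 3]]  ->  [[-582139, -1575924], [797191, 2158097]]
... * rho(a^-1) = [[5, -2], [-2, 1]]  ->  [[241153, -411646], [-330239, 563715]]
... * rho(a^-1) = [[5, -2], [-2, 1]]  ->  [[2029057, -893952], [-2778625, 1224193]]
... * rho(b) = [[1, 2], [1, 3]]  ->  [[1135105, 1376258], [-1554432, -1884671]]
... * rho(b) = [[1, 2], [1, 3]]  ->  [[2511363, 6398984], [-3439103, -8762877]]
tr = 2511363 + -8762877 = -6251514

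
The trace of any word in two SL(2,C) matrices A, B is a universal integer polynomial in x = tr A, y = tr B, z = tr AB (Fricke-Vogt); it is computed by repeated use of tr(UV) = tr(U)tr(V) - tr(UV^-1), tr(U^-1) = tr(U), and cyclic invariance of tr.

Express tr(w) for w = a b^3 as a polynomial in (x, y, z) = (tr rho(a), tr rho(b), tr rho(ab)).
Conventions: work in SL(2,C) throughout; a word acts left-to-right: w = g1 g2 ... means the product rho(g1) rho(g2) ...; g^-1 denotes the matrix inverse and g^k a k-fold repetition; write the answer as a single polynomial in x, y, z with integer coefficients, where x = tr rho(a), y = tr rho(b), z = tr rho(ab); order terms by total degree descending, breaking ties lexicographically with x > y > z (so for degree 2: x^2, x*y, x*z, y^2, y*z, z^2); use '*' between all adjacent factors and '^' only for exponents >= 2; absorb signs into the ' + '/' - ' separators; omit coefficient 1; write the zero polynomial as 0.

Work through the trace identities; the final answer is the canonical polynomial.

tr(a b^2) = tr(b) * tr(a b) - tr(a)   [square of b] = y*z - x
tr(a b^3) = tr(b) * tr(a b^2) - tr(a b)   [square of b] = y^2*z - x*y - z

y^2*z - x*y - z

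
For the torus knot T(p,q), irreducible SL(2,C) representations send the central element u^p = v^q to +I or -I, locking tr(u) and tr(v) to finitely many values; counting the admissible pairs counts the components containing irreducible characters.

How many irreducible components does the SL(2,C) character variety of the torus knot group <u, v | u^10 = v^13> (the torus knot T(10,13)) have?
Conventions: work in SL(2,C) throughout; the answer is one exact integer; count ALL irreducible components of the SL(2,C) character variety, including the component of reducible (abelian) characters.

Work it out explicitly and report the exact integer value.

55

In the torus knot group T(10,13), u^10 = v^13 is central, so an irreducible representation sends it to +I or -I (Schur).
So on each irreducible component the traces are pinned: tr(u) = 2*cos(pi*alpha/10) with 1 <= alpha <= 9, tr(v) = 2*cos(pi*beta/13) with 1 <= beta <= 12.
Consistency of u^10 = (-1)^alpha I with v^13 = (-1)^beta I forces alpha = beta (mod 2).
count pairs: odd alpha (5 choices) x odd beta (6), plus even alpha (4) x even beta (6): 5*6 + 4*6 = 54.
That is 54 components of irreducible characters, and with the reducible (abelian) component the total is 55.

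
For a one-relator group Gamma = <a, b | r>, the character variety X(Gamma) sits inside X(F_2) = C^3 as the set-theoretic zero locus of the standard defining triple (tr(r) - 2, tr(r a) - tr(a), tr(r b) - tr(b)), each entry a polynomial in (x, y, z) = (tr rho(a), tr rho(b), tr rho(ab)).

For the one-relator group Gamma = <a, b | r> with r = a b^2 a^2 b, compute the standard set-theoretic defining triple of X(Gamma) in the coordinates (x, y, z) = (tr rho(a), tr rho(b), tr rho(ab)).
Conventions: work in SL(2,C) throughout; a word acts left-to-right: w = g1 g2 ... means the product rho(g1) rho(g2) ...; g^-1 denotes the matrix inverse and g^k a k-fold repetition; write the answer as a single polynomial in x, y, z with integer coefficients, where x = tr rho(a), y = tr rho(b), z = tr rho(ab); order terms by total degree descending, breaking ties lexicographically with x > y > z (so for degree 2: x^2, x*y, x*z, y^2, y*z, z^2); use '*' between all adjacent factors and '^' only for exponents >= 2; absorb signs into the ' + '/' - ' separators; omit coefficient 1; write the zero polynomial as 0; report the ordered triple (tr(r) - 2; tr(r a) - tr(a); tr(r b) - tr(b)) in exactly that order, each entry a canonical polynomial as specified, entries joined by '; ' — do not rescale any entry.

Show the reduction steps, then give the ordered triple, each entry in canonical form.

tr(a b a b) = tr(b a)*tr(b a) - tr(1)  (split on b) = z^2 - 2
use: tr(a b a) = tr(a)*tr(b a) - tr(b)  (reduce the a square) = x*z - y
use: tr(b a b^2 a) = tr(b)*tr(a b a b) - tr(a b a)  (reduce the b square) = y*z^2 - x*z - y
use: tr(a b^2) = tr(b)*tr(a b) - tr(a)  (reduce the b square) = y*z - x
tr(b a b^2) = tr(b)*tr(a b^2) - tr(a b)  (reduce the b square) = y^2*z - x*y - z
apply: tr(a b^2 a^2 b) = tr(a)*tr(b a b^2 a) - tr(b a b^2)  (reduce the a square) = x*y*z^2 - x^2*z - y^2*z + z
tr(b a^2 b a) = tr(a)*tr(b a b a) - tr(b a b) = x*z^2 - y*z - x
tr(a^2) = tr(a)*tr(a) - tr(1) = x^2 - 2
tr(b a^2 b) = tr(b)*tr(a^2 b) - tr(a^2) = x*y*z - x^2 - y^2 + 2
apply: tr(a^2 b a^2 b) = tr(a)*tr(b a^2 b a) - tr(b a^2 b) = x^2*z^2 - 2*x*y*z + y^2 - 2
apply: tr(b a^3) = tr(a)*tr(a b a) - tr(a b) = x^2*z - x*y - z
tr(a^2 b a^2) = tr(a)*tr(b a^3) - tr(b a^2) = x^3*z - x^2*y - 2*x*z + y
tr(a b^2 a^2 b a) = tr(b)*tr(a^2 b a^2 b) - tr(a^2 b a^2) = x^2*y*z^2 - x^3*z - 2*x*y^2*z + x^2*y + y^3 + 2*x*z - 3*y
tr(a^3) = tr(a)*tr(a^2) - tr(a) = x^3 - 3*x
apply: tr(a b^2 a^2) = tr(b)*tr(a^3 b) - tr(a^3) = x^2*y*z - x^3 - x*y^2 - y*z + 3*x
use: tr(a b^2 a^2 b^2) = tr(b)*tr(a b^2 a^2 b) - tr(a b^2 a^2) = x*y^2*z^2 - 2*x^2*y*z - y^3*z + x^3 + x*y^2 + 2*y*z - 3*x
assemble the triple (tr(r) - 2; tr(r a) - x; tr(r b) - y)

x*y*z^2 - x^2*z - y^2*z + z - 2; x^2*y*z^2 - x^3*z - 2*x*y^2*z + x^2*y + y^3 + 2*x*z - x - 3*y; x*y^2*z^2 - 2*x^2*y*z - y^3*z + x^3 + x*y^2 + 2*y*z - 3*x - y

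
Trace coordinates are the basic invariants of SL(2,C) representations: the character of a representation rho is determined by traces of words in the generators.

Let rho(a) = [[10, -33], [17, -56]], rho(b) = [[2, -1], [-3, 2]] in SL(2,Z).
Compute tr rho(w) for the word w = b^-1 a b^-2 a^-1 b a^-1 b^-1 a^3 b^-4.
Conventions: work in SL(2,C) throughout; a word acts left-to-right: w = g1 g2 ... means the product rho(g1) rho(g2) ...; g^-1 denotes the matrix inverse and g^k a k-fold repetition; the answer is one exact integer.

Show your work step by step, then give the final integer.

-19290188220280

rho(b^-1) = [[2, 1], [3, 2]]
... * rho(a) = [[10, -33], [17, -56]]  ->  [[37, -122], [64, -211]]
... * rho(b^-1) = [[2, 1], [3, 2]]  ->  [[-292, -207], [-505, -358]]
... * rho(b^-1) = [[2, 1], [3, 2]]  ->  [[-1205, -706], [-2084, -1221]]
... * rho(a^-1) = [[-56, 33], [-17, 10]]  ->  [[79482, -46825], [137461, -80982]]
... * rho(b) = [[2, -1], [-3, 2]]  ->  [[299439, -173132], [517868, -299425]]
... * rho(a^-1) = [[-56, 33], [-17, 10]]  ->  [[-13825340, 8150167], [-23910383, 14095394]]
... * rho(b^-1) = [[2, 1], [3, 2]]  ->  [[-3200179, 2474994], [-5534584, 4280405]]
... * rho(a) = [[10, -33], [17, -56]]  ->  [[10073108, -32993757], [17421045, -57061408]]
... * rho(a) = [[10, -33], [17, -56]]  ->  [[-460162789, 1515237828], [-795833486, 2620544363]]
... * rho(a) = [[10, -33], [17, -56]]  ->  [[21157415186, -69667946331], [36590919311, -120487979290]]
... * rho(b^-1) = [[2, 1], [3, 2]]  ->  [[-166689008621, -118178477476], [-288282099248, -204385039269]]
... * rho(b^-1) = [[2, 1], [3, 2]]  ->  [[-687913449670, -403045963573], [-1189719316303, -697052177786]]
... * rho(b^-1) = [[2, 1], [3, 2]]  ->  [[-2584964790059, -1494005376816], [-4470595165964, -2583823671875]]
... * rho(b^-1) = [[2, 1], [3, 2]]  ->  [[-9651945710566, -5572975543691], [-16692661347553, -9638242509714]]
tr = -9651945710566 + -9638242509714 = -19290188220280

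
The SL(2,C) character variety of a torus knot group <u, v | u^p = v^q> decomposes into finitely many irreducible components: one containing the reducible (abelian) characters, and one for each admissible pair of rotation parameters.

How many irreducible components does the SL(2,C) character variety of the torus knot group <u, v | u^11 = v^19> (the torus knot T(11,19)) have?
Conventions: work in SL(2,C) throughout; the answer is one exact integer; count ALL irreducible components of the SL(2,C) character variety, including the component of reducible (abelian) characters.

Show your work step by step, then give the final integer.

91

In the torus knot group T(11,19), u^11 = v^19 is central, so an irreducible representation sends it to +I or -I (Schur).
This locks tr(u) to 2*cos(pi*alpha/11), alpha in 1..10, and tr(v) to 2*cos(pi*beta/19), beta in 1..18, on each component of irreducible characters.
The two central values (-1)^alpha I and (-1)^beta I must be the same matrix, so alpha and beta share a parity.
Enumerate parity-matched pairs: 5*9 odd-odd plus 5*9 even-even gives 90.
Total: 90 irreducible-character components + 1 reducible (abelian) component = 91.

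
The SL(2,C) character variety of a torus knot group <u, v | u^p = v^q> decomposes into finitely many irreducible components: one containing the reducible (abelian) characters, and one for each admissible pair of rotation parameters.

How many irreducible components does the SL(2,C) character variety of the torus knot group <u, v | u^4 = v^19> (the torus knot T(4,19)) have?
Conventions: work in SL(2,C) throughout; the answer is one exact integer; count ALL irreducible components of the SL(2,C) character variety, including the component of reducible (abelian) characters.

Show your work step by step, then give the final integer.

28

In the torus knot group T(4,19), u^4 = v^19 is central, so an irreducible representation sends it to +I or -I (Schur).
On an irreducible component, tr(u) is locked at 2*cos(pi*alpha/4) for some alpha in 1..3, and tr(v) at 2*cos(pi*beta/19) for some beta in 1..18.
u^4 = (-1)^alpha I and v^19 = (-1)^beta I must agree, so alpha and beta have equal parity.
Counting: 2 odd alphas x 9 odd betas + 1 even alphas x 9 even betas = 18 + 9 = 27.
Total: 27 irreducible-character components + 1 reducible (abelian) component = 28.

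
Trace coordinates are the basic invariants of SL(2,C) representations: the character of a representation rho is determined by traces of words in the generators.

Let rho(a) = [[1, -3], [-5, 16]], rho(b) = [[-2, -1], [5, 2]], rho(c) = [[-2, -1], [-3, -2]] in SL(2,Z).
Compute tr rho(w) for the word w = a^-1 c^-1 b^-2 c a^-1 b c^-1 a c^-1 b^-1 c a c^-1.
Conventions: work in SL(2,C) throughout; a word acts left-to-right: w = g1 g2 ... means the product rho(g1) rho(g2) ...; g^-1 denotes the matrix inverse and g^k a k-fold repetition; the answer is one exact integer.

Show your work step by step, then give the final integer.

667535

rho(a^-1) = [[16, 3], [5, 1]]
... * rho(c^-1) = [[-2, 1], [3, -2]]  ->  [[-23, 10], [-7, 3]]
... * rho(b^-1) = [[2, 1], [-5, -2]]  ->  [[-96, -43], [-29, -13]]
... * rho(b^-1) = [[2, 1], [-5, -2]]  ->  [[23, -10], [7, -3]]
... * rho(c) = [[-2, -1], [-3, -2]]  ->  [[-16, -3], [-5, -1]]
... * rho(a^-1) = [[16, 3], [5, 1]]  ->  [[-271, -51], [-85, -16]]
... * rho(b) = [[-2, -1], [5, 2]]  ->  [[287, 169], [90, 53]]
... * rho(c^-1) = [[-2, 1], [3, -2]]  ->  [[-67, -51], [-21, -16]]
... * rho(a) = [[1, -3], [-5, 16]]  ->  [[188, -615], [59, -193]]
... * rho(c^-1) = [[-2, 1], [3, -2]]  ->  [[-2221, 1418], [-697, 445]]
... * rho(b^-1) = [[2, 1], [-5, -2]]  ->  [[-11532, -5057], [-3619, -1587]]
... * rho(c) = [[-2, -1], [-3, -2]]  ->  [[38235, 21646], [11999, 6793]]
... * rho(a) = [[1, -3], [-5, 16]]  ->  [[-69995, 231631], [-21966, 72691]]
... * rho(c^-1) = [[-2, 1], [3, -2]]  ->  [[834883, -533257], [262005, -167348]]
tr = 834883 + -167348 = 667535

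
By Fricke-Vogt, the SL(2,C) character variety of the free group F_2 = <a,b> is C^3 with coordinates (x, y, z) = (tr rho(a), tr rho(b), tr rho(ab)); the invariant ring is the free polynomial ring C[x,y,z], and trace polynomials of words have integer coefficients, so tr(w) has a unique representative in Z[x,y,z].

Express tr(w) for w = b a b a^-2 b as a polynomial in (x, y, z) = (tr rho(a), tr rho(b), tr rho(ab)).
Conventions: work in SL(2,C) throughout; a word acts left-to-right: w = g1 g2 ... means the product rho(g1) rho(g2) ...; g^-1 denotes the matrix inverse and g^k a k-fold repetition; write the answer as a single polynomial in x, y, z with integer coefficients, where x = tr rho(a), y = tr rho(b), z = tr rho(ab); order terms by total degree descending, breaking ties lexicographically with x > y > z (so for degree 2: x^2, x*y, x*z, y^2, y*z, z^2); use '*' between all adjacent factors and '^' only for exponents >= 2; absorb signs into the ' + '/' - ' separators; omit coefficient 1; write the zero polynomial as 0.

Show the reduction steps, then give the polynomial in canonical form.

x^2*y^2*z - x^3*y - x*y*z^2 - y^2*z + 2*x*y + z

apply: tr(b a b) = tr(b)*tr(a b) - tr(a)   [square of b] = y*z - x
use: tr(b^2 a b) = tr(b)*tr(b a b) - tr(b a)   [square of b] = y^2*z - x*y - z
tr(a b a b) = tr(a b)*tr(a b) - tr(1)   [split at a repeated a] = z^2 - 2
tr(a b a) = tr(a)*tr(b a) - tr(b)   [square of a] = x*z - y
tr(b^2 a b a) = tr(b)*tr(a b a b) - tr(a b a)   [square of b] = y*z^2 - x*z - y
use: tr(b^2 a b a^-1) = tr(b^2 a b)*tr(a) - tr(b^2 a b a)   [inverse elimination on a] = x*y^2*z - x^2*y - y*z^2 + y
tr(b a b a^-2 b) = tr(b^2 a b a^-1)*tr(a) - tr(b^2 a b)   [inverse elimination on a] = x^2*y^2*z - x^3*y - x*y*z^2 - y^2*z + 2*x*y + z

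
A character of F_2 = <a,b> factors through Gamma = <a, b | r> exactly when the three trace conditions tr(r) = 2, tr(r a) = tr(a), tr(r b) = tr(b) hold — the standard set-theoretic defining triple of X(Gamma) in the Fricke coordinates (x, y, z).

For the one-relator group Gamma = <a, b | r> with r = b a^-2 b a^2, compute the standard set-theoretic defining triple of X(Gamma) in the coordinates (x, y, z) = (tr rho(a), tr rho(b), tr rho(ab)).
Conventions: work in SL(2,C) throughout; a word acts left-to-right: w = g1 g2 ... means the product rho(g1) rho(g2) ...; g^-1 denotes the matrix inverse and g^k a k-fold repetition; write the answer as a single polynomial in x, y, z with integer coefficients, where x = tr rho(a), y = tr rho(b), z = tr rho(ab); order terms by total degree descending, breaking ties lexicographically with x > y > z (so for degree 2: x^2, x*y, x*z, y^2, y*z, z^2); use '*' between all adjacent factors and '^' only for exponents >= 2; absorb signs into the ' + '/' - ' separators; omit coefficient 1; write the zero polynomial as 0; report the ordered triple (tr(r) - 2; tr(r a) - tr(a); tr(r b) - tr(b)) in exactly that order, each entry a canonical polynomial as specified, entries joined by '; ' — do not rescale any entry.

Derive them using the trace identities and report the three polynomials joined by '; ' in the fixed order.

x^3*y*z - x^4 - x^2*y^2 - x^2*z^2 + 4*x^2 + y^2 - 4; x^4*y*z - x^5 - x^3*y^2 - x^3*z^2 - x^2*y*z + 5*x^3 + x*y^2 + x*z^2 + y*z - 6*x; x^3*y^2*z - x^4*y - x^2*y^3 - x^2*y*z^2 + 4*x^2*y + y^3 - 4*y

and trace(b^2 a) = trace(b) * trace(a b) - trace(a) = y*z - x
next, trace(b^2) = trace(b) * trace(b) - trace(1) = y^2 - 2
next, trace(b a^2 b) = trace(a) * trace(b^2 a) - trace(b^2) = x*y*z - x^2 - y^2 + 2
trace(b a b a) = trace(a b) * trace(a b) - trace(1)   [split at repeated a] = z^2 - 2
and trace(b a^2 b a) = trace(a) * trace(b a b a) - trace(b a b) = x*z^2 - y*z - x
trace(b a^2 b a^-1) = trace(b a^2 b) * trace(a) - trace(b a^2 b a) = x^2*y*z - x^3 - x*y^2 - x*z^2 + y*z + 3*x
trace(b a^-2 b a^2) = trace(b a^2 b a^-1) * trace(a) - trace(b a^2 b) = x^3*y*z - x^4 - x^2*y^2 - x^2*z^2 + 4*x^2 + y^2 - 2
and trace(b a^3 b) = trace(a) * trace(b^2 a^2) - trace(b^2 a)  (reduce the a square) = x^2*y*z - x^3 - x*y^2 - y*z + 3*x
trace(b a^3 b a) = trace(a) * trace(a b a b a) - trace(a b a b)  (reduce the a square) = x^2*z^2 - x*y*z - x^2 - z^2 + 2
next, trace(a^-1 b a^3 b) = trace(b a^3 b) * trace(a) - trace(b a^3 b a)  (eliminate a^-1) = x^3*y*z - x^4 - x^2*y^2 - x^2*z^2 + 4*x^2 + z^2 - 2
trace(b a^-2 b a^3) = trace(a^-1 b a^3 b) * trace(a) - trace(a^-1 b a^3 b a)  (eliminate a^-1) = x^4*y*z - x^5 - x^3*y^2 - x^3*z^2 - x^2*y*z + 5*x^3 + x*y^2 + x*z^2 + y*z - 5*x
next, trace(a^2 b) = trace(a) * trace(b a) - trace(b) = x*z - y
trace(b a^2 b^2) = trace(b) * trace(a^2 b^2) - trace(a^2 b) = x*y^2*z - x^2*y - y^3 - x*z + 3*y
next, trace(a b a^2) = trace(a) * trace(b a^2) - trace(b a) = x^2*z - x*y - z
and trace(b a^2 b^2 a) = trace(b) * trace(a b a^2 b) - trace(a b a^2) = x*y*z^2 - x^2*z - y^2*z + z
and trace(a^-1 b a^2 b^2) = trace(b a^2 b^2) * trace(a) - trace(b a^2 b^2 a) = x^2*y^2*z - x^3*y - x*y^3 - x*y*z^2 + y^2*z + 3*x*y - z
trace(b a^-2 b a^2 b) = trace(a^-1 b a^2 b^2) * trace(a) - trace(a^-1 b a^2 b^2 a) = x^3*y^2*z - x^4*y - x^2*y^3 - x^2*y*z^2 + 4*x^2*y + y^3 - 3*y
assemble the triple (trace(r) - 2; trace(r a) - x; trace(r b) - y)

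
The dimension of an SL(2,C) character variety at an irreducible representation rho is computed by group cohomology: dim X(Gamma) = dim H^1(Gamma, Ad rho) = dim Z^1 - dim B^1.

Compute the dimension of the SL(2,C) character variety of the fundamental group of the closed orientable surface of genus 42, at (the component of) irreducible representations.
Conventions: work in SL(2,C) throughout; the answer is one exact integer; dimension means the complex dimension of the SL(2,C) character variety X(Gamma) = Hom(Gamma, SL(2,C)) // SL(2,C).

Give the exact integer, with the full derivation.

246

pi_1 of the closed genus-42 surface has 84 generators bound by the single product-of-commutators relator.
Unconstrained cocycle data is one sl_2 vector per generator (252 dimensions), cut by the relator condition d_2(z) = 0.
H^2 = coker(d_2) is dual to H^0 = 0 at irreducible rho (Poincare duality), so d_2 is onto: dim Z^1 = 249.
dim B^1 = 3 (coboundaries, injective at irreducible rho).
dim H^1 = 249 - 3 = 246 = dim X.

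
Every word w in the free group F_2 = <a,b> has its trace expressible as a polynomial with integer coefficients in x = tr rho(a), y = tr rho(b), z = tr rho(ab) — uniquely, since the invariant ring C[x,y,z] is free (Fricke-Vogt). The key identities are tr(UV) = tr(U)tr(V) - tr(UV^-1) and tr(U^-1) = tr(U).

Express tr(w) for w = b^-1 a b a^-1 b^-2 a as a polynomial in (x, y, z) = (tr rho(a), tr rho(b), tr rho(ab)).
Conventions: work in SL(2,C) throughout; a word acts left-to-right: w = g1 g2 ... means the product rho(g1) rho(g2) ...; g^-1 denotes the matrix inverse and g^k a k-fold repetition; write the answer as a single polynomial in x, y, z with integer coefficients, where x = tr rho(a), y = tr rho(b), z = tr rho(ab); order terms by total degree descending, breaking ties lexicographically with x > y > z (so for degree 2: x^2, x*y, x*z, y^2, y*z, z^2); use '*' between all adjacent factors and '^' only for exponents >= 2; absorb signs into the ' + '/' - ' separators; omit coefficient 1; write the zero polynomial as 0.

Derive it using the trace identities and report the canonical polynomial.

-x^2*y^3*z + x^3*y^2 + x*y^4 + 2*x*y^2*z^2 - x^2*y*z - y^3*z - y*z^3 - 3*x*y^2 + 3*y*z - x

trace(b^2 a) = trace(b)*trace(a b) - trace(a)   [square of b] = y*z - x
trace(b^2) = trace(b)*trace(b) - trace(1)   [square of b] = y^2 - 2
apply: trace(a b^2 a) = trace(a)*trace(b^2 a) - trace(b^2)   [square of a] = x*y*z - x^2 - y^2 + 2
trace(a b a b) = trace(a b)*trace(a b) - trace(1)   [split at a repeated a] = z^2 - 2
trace(a b a) = trace(a)*trace(b a) - trace(b)   [square of a] = x*z - y
trace(a b^2 a b) = trace(b)*trace(a b a b) - trace(a b a)   [square of b] = y*z^2 - x*z - y
apply: trace(b a b^-1 a b) = trace(a b^2 a)*trace(b) - trace(a b^2 a b)   [inverse elimination on b] = x*y^2*z - x^2*y - y^3 - y*z^2 + x*z + 3*y
apply: trace(a b a b a) = trace(a)*trace(b a b a) - trace(b a b)   [square of a] = x*z^2 - y*z - x
trace(a b a b a b) = trace(b a)*trace(b a b a) - trace(b^-1 a^-1)   [split at a repeated b] = z^3 - 3*z
trace(b a b^-1 a b a) = trace(a b a b a)*trace(b) - trace(a b a b a b)   [inverse elimination on b] = x*y*z^2 - y^2*z - z^3 - x*y + 3*z
trace(a b^-1 a b a^-1 b) = trace(b a b^-1 a b)*trace(a) - trace(b a b^-1 a b a)   [inverse elimination on a] = x^2*y^2*z - x^3*y - x*y^3 - 2*x*y*z^2 + x^2*z + y^2*z + z^3 + 4*x*y - 3*z
apply: trace(b^-1 a b^-1 a b a^-1) = trace(a b^-1 a b a^-1)*trace(b) - trace(a b^-1 a b a^-1 b)   [inverse elimination on b] = -x^2*y^2*z + x^3*y + x*y^3 + 2*x*y*z^2 - x^2*z - y^2*z - z^3 - 3*x*y + 3*z
use: trace(b^-1 a b a^-1 b^-2 a) = trace(b^-1 a b^-1 a b a^-1)*trace(b) - trace(b^-1 a b^-1 a b a^-1 b)   [inverse elimination on b] = -x^2*y^3*z + x^3*y^2 + x*y^4 + 2*x*y^2*z^2 - x^2*y*z - y^3*z - y*z^3 - 3*x*y^2 + 3*y*z - x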